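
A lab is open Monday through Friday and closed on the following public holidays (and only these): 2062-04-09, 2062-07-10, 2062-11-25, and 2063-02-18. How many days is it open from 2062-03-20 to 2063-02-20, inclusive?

241

2062-03-20 is a Monday.
From 2062-03-20 to 2063-02-20 is 338 days inclusive.
338 = 7 × 48 + 2, so there are 48 full weeks plus 2 extra days.
Each full week contributes 5 weekdays (Mon–Fri): 48 × 5 = 240.
The 2 extra days are Mon, Tue — 2 of them qualify.
Total: 240 + 2 = 242.
Holidays: 2062-04-09 (Sun); 2062-07-10 (Mon); 2062-11-25 (Sat); 2063-02-18 (Sun).
1 of the 4 holidays fall on weekdays; the rest are weekends and were already excluded.
Business days: 242 − 1 = 241.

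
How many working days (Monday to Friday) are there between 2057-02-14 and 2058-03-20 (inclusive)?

286

2057-02-14 is a Wednesday.
The range spans 400 days (inclusive of both endpoints).
400 = 7 × 57 + 1, so there are 57 full weeks plus 1 extra day.
Each full week contributes 5 weekdays (Mon–Fri): 57 × 5 = 285.
The 1 extra day is Wednesday — 1 of them qualifies.
Total: 285 + 1 = 286.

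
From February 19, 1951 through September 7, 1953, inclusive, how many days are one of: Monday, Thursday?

267

February 19, 1951 is a Monday.
From February 19, 1951 to September 7, 1953 is 932 days inclusive.
932 = 7 × 133 + 1, so there are 133 full weeks plus 1 extra day.
Each full week contributes 2 days from the set (Mon, Thu): 133 × 2 = 266.
The 1 extra day is Monday — 1 of them qualifies.
Total: 266 + 1 = 267.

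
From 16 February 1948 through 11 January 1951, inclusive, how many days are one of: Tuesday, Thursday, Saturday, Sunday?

606

16 February 1948 is a Monday.
That's 1061 days from start to end, counting both.
1061 = 7 × 151 + 4, so there are 151 full weeks plus 4 extra days.
Each full week contributes 4 days from the set (Tue, Thu, Sat, Sun): 151 × 4 = 604.
The 4 extra days are Monday, Tuesday, Wednesday, Thursday — 2 of them qualify.
Total: 604 + 2 = 606.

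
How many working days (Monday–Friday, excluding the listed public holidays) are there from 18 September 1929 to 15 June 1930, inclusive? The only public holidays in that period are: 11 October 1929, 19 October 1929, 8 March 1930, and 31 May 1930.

18 September 1929 is a Wednesday.
The range spans 271 days (inclusive of both endpoints).
271 = 7 × 38 + 5, so there are 38 full weeks plus 5 extra days.
Each full week contributes 5 weekdays (Mon–Fri): 38 × 5 = 190.
The 5 extra days are Wednesday, Thursday, Friday, Saturday, Sunday — 3 of them qualify.
Total: 190 + 3 = 193.
Holidays: 11 October 1929 (Fri); 19 October 1929 (Sat); 8 March 1930 (Sat); 31 May 1930 (Sat).
1 of the 4 holidays fall on weekdays; the rest are weekends and were already excluded.
Business days: 193 − 1 = 192.

192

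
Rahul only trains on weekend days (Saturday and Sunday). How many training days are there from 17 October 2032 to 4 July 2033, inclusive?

17 October 2032 is a Sunday.
From 17 October 2032 to 4 July 2033 is 261 days inclusive.
261 = 7 × 37 + 2, so there are 37 full weeks plus 2 extra days.
Each full week contributes 2 weekend days (Sat, Sun): 37 × 2 = 74.
The 2 extra days are Sunday, Monday — 1 of them qualifies.
Total: 74 + 1 = 75.

75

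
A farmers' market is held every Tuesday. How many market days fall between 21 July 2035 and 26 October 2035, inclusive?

21 July 2035 is a Saturday.
The range spans 98 days (inclusive of both endpoints).
98 = 7 × 14, so the span is exactly 14 full weeks.
Each full week contributes one Tuesday: 14 so far.
Total: 14.

14 Tuesdays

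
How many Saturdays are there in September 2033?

4

Sep 1, 2033 is a Thursday.
That's 30 days from start to end, counting both.
30 = 7 × 4 + 2, so there are 4 full weeks plus 2 extra days.
Each full week contributes one Saturday: 4 so far.
The 2 extra days are Thu, Fri — none qualify.
Total: 4 + 0 = 4.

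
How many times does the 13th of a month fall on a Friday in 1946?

2

The 13th falls on a Friday when the month's 13th has weekday Fri.
Jan 13 is Sun; Feb 13 is Wed; Mar 13 is Wed; Apr 13 is Sat; May 13 is Mon; Jun 13 is Thu; Jul 13 is Sat; Aug 13 is Tue; Sep 13 is Fri ✓; Oct 13 is Sun; Nov 13 is Wed; Dec 13 is Fri ✓.
Friday the 13ths: Sep, Dec.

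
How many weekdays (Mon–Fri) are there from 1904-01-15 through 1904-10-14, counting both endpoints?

1904-01-15 is a Friday.
The range spans 274 days (inclusive of both endpoints).
274 = 7 × 39 + 1, so there are 39 full weeks plus 1 extra day.
Each full week contributes 5 weekdays (Mon–Fri): 39 × 5 = 195.
The 1 extra day is Fri — 1 of them qualifies.
Total: 195 + 1 = 196.

196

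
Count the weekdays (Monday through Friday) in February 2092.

21

February 1, 2092 is a Friday.
The range spans 29 days (inclusive of both endpoints).
29 = 7 × 4 + 1, so there are 4 full weeks plus 1 extra day.
Each full week contributes 5 weekdays (Mon–Fri): 4 × 5 = 20.
The 1 extra day is Fri — 1 of them qualifies.
Total: 20 + 1 = 21.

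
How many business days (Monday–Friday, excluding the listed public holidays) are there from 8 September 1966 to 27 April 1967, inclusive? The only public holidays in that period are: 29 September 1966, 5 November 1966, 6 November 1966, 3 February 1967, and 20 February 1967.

8 September 1966 is a Thursday.
That's 232 days from start to end, counting both.
232 = 7 × 33 + 1, so there are 33 full weeks plus 1 extra day.
Each full week contributes 5 weekdays (Mon–Fri): 33 × 5 = 165.
The 1 extra day is Thursday — 1 of them qualifies.
Total: 165 + 1 = 166.
Holidays: 29 September 1966 (Thu); 5 November 1966 (Sat); 6 November 1966 (Sun); 3 February 1967 (Fri); 20 February 1967 (Mon).
3 of the 5 holidays fall on weekdays; the rest are weekends and were already excluded.
Business days: 166 − 3 = 163.

163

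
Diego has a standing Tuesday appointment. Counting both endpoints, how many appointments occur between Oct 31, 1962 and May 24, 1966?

186

Oct 31, 1962 is a Wednesday.
That's 1302 days from start to end, counting both.
1302 = 7 × 186, so the span is exactly 186 full weeks.
Each full week contributes one Tuesday: 186 so far.
Total: 186.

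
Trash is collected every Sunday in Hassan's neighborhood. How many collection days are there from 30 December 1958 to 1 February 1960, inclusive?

57 Sundays

30 December 1958 is a Tuesday.
The range spans 399 days (inclusive of both endpoints).
399 = 7 × 57, so the span is exactly 57 full weeks.
Each full week contributes one Sunday: 57 so far.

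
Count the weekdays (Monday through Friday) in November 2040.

Nov 1, 2040 is a Thursday.
The range spans 30 days (inclusive of both endpoints).
30 = 7 × 4 + 2, so there are 4 full weeks plus 2 extra days.
Each full week contributes 5 weekdays (Mon–Fri): 4 × 5 = 20.
The 2 extra days are Thu, Fri — 2 of them qualify.
Total: 20 + 2 = 22.

22 weekdays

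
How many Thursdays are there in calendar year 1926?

52

1926-01-01 is a Friday.
The range spans 365 days (inclusive of both endpoints).
365 = 7 × 52 + 1, so there are 52 full weeks plus 1 extra day.
Each full week contributes one Thursday: 52 so far.
The 1 extra day is Fri — none qualify.
Total: 52 + 0 = 52.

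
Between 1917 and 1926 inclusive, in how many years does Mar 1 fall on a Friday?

Day of week of March 1 in each year:
1917: Thu, 1918: Fri ✓, 1919: Sat, 1920: Mon, 1921: Tue, 1922: Wed, 1923: Thu, 1924: Sat, 1925: Sun, 1926: Mon
Fridays: 1918.

1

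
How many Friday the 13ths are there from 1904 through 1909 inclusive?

Friday-the-13ths by year:
1904: May
1905: Jan, Oct
1906: Apr, Jul
1907: Sep, Dec
1908: Mar, Nov
1909: Aug

10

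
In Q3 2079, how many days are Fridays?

Jul 1, 2079 is a Saturday.
The range spans 92 days (inclusive of both endpoints).
92 = 7 × 13 + 1, so there are 13 full weeks plus 1 extra day.
Each full week contributes one Friday: 13 so far.
The 1 extra day is Sat — none qualify.
Total: 13 + 0 = 13.

13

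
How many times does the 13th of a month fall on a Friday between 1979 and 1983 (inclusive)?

8

Friday-the-13ths by year:
1979: Apr, Jul
1980: Jun
1981: Feb, Mar, Nov
1982: Aug
1983: May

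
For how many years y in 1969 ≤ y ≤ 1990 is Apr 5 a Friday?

2

Day of week of April 5 in each year:
1969: Sat, 1970: Sun, 1971: Mon, 1972: Wed, 1973: Thu, 1974: Fri ✓, 1975: Sat, 1976: Mon, 1977: Tue, 1978: Wed, 1979: Thu, 1980: Sat, 1981: Sun, 1982: Mon, 1983: Tue, 1984: Thu, 1985: Fri ✓, 1986: Sat, 1987: Sun, 1988: Tue, 1989: Wed, 1990: Thu
Fridays: 1974, 1985.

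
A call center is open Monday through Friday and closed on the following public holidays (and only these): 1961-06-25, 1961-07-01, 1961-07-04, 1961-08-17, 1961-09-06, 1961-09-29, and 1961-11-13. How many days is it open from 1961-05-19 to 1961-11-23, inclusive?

130 business days

1961-05-19 is a Friday.
The range spans 189 days (inclusive of both endpoints).
189 = 7 × 27, so the span is exactly 27 full weeks.
Each full week contributes 5 weekdays (Mon–Fri): 27 × 5 = 135.
Holidays: 1961-06-25 (Sun); 1961-07-01 (Sat); 1961-07-04 (Tue); 1961-08-17 (Thu); 1961-09-06 (Wed); 1961-09-29 (Fri); 1961-11-13 (Mon).
5 of the 7 holidays fall on weekdays; the rest are weekends and were already excluded.
Business days: 135 − 5 = 130.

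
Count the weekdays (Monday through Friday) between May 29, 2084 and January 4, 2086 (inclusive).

May 29, 2084 is a Monday.
That's 586 days from start to end, counting both.
586 = 7 × 83 + 5, so there are 83 full weeks plus 5 extra days.
Each full week contributes 5 weekdays (Mon–Fri): 83 × 5 = 415.
The 5 extra days are Mon, Tue, Wed, Thu, Fri — 5 of them qualify.
Total: 415 + 5 = 420.

420 weekdays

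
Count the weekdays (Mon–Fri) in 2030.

261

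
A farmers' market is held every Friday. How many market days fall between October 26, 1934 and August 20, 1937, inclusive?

October 26, 1934 is a Friday.
That's 1030 days from start to end, counting both.
1030 = 7 × 147 + 1, so there are 147 full weeks plus 1 extra day.
Each full week contributes one Friday: 147 so far.
The 1 extra day is Fri — 1 of them qualifies.
Total: 147 + 1 = 148.

148 Fridays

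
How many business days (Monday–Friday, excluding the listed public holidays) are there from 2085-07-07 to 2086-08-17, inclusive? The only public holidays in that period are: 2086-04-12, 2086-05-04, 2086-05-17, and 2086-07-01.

2085-07-07 is a Saturday.
That's 407 days from start to end, counting both.
407 = 7 × 58 + 1, so there are 58 full weeks plus 1 extra day.
Each full week contributes 5 weekdays (Mon–Fri): 58 × 5 = 290.
The 1 extra day is Sat — none qualify.
Total: 290 + 0 = 290.
Holidays: 2086-04-12 (Fri); 2086-05-04 (Sat); 2086-05-17 (Fri); 2086-07-01 (Mon).
3 of the 4 holidays fall on weekdays; the rest are weekends and were already excluded.
Business days: 290 − 3 = 287.

287 business days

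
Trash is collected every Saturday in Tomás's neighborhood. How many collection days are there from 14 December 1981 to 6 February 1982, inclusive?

8

14 December 1981 is a Monday.
The range spans 55 days (inclusive of both endpoints).
55 = 7 × 7 + 6, so there are 7 full weeks plus 6 extra days.
Each full week contributes one Saturday: 7 so far.
The 6 extra days are Monday, Tuesday, Wednesday, Thursday, Friday, Saturday — 1 of them qualifies.
Total: 7 + 1 = 8.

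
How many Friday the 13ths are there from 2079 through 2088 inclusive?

Friday-the-13ths by year:
2079: Jan, Oct
2080: Sep, Dec
2081: Jun
2082: Feb, Mar, Nov
2083: Aug
2084: Oct
2085: Apr, Jul
2086: Sep, Dec
2087: Jun
2088: Feb, Aug

17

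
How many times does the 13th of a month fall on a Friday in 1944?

1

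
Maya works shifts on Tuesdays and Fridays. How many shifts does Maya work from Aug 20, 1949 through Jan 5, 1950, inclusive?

Aug 20, 1949 is a Saturday.
That's 139 days from start to end, counting both.
139 = 7 × 19 + 6, so there are 19 full weeks plus 6 extra days.
Each full week contributes 2 days from the set (Tue, Fri): 19 × 2 = 38.
The 6 extra days are Saturday, Sunday, Monday, Tuesday, Wednesday, Thursday — 1 of them qualifies.
Total: 38 + 1 = 39.

39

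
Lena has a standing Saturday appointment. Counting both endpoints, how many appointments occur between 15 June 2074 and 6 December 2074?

25

15 June 2074 is a Friday.
That's 175 days from start to end, counting both.
175 = 7 × 25, so the span is exactly 25 full weeks.
Each full week contributes one Saturday: 25 so far.
Total: 25.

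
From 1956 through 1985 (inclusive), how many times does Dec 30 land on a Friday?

Day of week of December 30 in each year:
1956: Sun, 1957: Mon, 1958: Tue, 1959: Wed, 1960: Fri ✓, 1961: Sat, 1962: Sun, 1963: Mon, 1964: Wed, 1965: Thu, 1966: Fri ✓, 1967: Sat, 1968: Mon, 1969: Tue, 1970: Wed, 1971: Thu, 1972: Sat, 1973: Sun, 1974: Mon, 1975: Tue, 1976: Thu, 1977: Fri ✓, 1978: Sat, 1979: Sun, 1980: Tue, 1981: Wed, 1982: Thu, 1983: Fri ✓, 1984: Sun, 1985: Mon
Fridays: 1960, 1966, 1977, 1983.

4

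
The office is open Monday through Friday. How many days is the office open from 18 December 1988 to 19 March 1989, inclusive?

65

18 December 1988 is a Sunday.
From 18 December 1988 to 19 March 1989 is 92 days inclusive.
92 = 7 × 13 + 1, so there are 13 full weeks plus 1 extra day.
Each full week contributes 5 weekdays (Mon–Fri): 13 × 5 = 65.
The 1 extra day is Sunday — none qualify.
Total: 65 + 0 = 65.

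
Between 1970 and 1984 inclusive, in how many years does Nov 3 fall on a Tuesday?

2

Day of week of November 3 in each year:
1970: Tue ✓, 1971: Wed, 1972: Fri, 1973: Sat, 1974: Sun, 1975: Mon, 1976: Wed, 1977: Thu, 1978: Fri, 1979: Sat, 1980: Mon, 1981: Tue ✓, 1982: Wed, 1983: Thu, 1984: Sat
Tuesdays: 1970, 1981.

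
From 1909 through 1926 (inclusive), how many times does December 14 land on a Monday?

Day of week of December 14 in each year:
1909: Tue, 1910: Wed, 1911: Thu, 1912: Sat, 1913: Sun, 1914: Mon ✓, 1915: Tue, 1916: Thu, 1917: Fri, 1918: Sat, 1919: Sun, 1920: Tue, 1921: Wed, 1922: Thu, 1923: Fri, 1924: Sun, 1925: Mon ✓, 1926: Tue
Mondays: 1914, 1925.

2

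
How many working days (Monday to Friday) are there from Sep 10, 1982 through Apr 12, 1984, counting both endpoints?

415

Sep 10, 1982 is a Friday.
The range spans 581 days (inclusive of both endpoints).
581 = 7 × 83, so the span is exactly 83 full weeks.
Each full week contributes 5 weekdays (Mon–Fri): 83 × 5 = 415.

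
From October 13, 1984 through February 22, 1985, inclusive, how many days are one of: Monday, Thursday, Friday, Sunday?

October 13, 1984 is a Saturday.
That's 133 days from start to end, counting both.
133 = 7 × 19, so the span is exactly 19 full weeks.
Each full week contributes 4 days from the set (Mon, Thu, Fri, Sun): 19 × 4 = 76.

76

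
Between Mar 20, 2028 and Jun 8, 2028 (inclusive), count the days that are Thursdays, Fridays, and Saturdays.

Mar 20, 2028 is a Monday.
The range spans 81 days (inclusive of both endpoints).
81 = 7 × 11 + 4, so there are 11 full weeks plus 4 extra days.
Each full week contributes 3 days from the set (Thu, Fri, Sat): 11 × 3 = 33.
The 4 extra days are Mon, Tue, Wed, Thu — 1 of them qualifies.
Total: 33 + 1 = 34.

34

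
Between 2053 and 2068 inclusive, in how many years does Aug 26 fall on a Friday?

2

Day of week of August 26 in each year:
2053: Tue, 2054: Wed, 2055: Thu, 2056: Sat, 2057: Sun, 2058: Mon, 2059: Tue, 2060: Thu, 2061: Fri ✓, 2062: Sat, 2063: Sun, 2064: Tue, 2065: Wed, 2066: Thu, 2067: Fri ✓, 2068: Sun
Fridays: 2061, 2067.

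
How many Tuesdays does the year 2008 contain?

53

1 January 2008 is a Tuesday.
From 1 January 2008 to 31 December 2008 is 366 days inclusive.
366 = 7 × 52 + 2, so there are 52 full weeks plus 2 extra days.
Each full week contributes one Tuesday: 52 so far.
The 2 extra days are Tuesday, Wednesday — 1 of them qualifies.
Total: 52 + 1 = 53.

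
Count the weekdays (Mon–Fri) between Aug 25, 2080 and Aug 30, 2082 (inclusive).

525 weekdays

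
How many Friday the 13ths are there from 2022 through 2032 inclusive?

18

Friday-the-13ths by year:
2022: May
2023: Jan, Oct
2024: Sep, Dec
2025: Jun
2026: Feb, Mar, Nov
2027: Aug
2028: Oct
2029: Apr, Jul
2030: Sep, Dec
2031: Jun
2032: Feb, Aug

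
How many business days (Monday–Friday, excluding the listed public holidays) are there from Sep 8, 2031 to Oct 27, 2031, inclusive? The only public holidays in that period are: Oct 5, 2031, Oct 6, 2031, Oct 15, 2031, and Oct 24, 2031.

33

Sep 8, 2031 is a Monday.
The range spans 50 days (inclusive of both endpoints).
50 = 7 × 7 + 1, so there are 7 full weeks plus 1 extra day.
Each full week contributes 5 weekdays (Mon–Fri): 7 × 5 = 35.
The 1 extra day is Mon — 1 of them qualifies.
Total: 35 + 1 = 36.
Holidays: Oct 5, 2031 (Sun); Oct 6, 2031 (Mon); Oct 15, 2031 (Wed); Oct 24, 2031 (Fri).
3 of the 4 holidays fall on weekdays; the rest are weekends and were already excluded.
Business days: 36 − 3 = 33.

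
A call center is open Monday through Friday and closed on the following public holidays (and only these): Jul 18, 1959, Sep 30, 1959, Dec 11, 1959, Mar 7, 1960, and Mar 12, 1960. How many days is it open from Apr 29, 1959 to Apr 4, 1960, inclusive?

Apr 29, 1959 is a Wednesday.
From Apr 29, 1959 to Apr 4, 1960 is 342 days inclusive.
342 = 7 × 48 + 6, so there are 48 full weeks plus 6 extra days.
Each full week contributes 5 weekdays (Mon–Fri): 48 × 5 = 240.
The 6 extra days are Wednesday, Thursday, Friday, Saturday, Sunday, Monday — 4 of them qualify.
Total: 240 + 4 = 244.
Holidays: Jul 18, 1959 (Sat); Sep 30, 1959 (Wed); Dec 11, 1959 (Fri); Mar 7, 1960 (Mon); Mar 12, 1960 (Sat).
3 of the 5 holidays fall on weekdays; the rest are weekends and were already excluded.
Business days: 244 − 3 = 241.

241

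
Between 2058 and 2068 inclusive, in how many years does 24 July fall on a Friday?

1

Day of week of July 24 in each year:
2058: Wed, 2059: Thu, 2060: Sat, 2061: Sun, 2062: Mon, 2063: Tue, 2064: Thu, 2065: Fri ✓, 2066: Sat, 2067: Sun, 2068: Tue
Fridays: 2065.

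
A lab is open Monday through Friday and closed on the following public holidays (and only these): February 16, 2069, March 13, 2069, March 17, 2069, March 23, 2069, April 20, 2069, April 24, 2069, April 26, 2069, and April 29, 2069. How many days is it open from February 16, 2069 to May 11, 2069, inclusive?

56 working days

February 16, 2069 is a Saturday.
From February 16, 2069 to May 11, 2069 is 85 days inclusive.
85 = 7 × 12 + 1, so there are 12 full weeks plus 1 extra day.
Each full week contributes 5 weekdays (Mon–Fri): 12 × 5 = 60.
The 1 extra day is Saturday — none qualify.
Total: 60 + 0 = 60.
Holidays: February 16, 2069 (Sat); March 13, 2069 (Wed); March 17, 2069 (Sun); March 23, 2069 (Sat); April 20, 2069 (Sat); April 24, 2069 (Wed); April 26, 2069 (Fri); April 29, 2069 (Mon).
4 of the 8 holidays fall on weekdays; the rest are weekends and were already excluded.
Business days: 60 − 4 = 56.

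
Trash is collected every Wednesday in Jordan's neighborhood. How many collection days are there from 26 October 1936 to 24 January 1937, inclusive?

13

26 October 1936 is a Monday.
That's 91 days from start to end, counting both.
91 = 7 × 13, so the span is exactly 13 full weeks.
Each full week contributes one Wednesday: 13 so far.
Total: 13.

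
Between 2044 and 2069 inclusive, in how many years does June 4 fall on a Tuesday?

4

Day of week of June 4 in each year:
2044: Sat, 2045: Sun, 2046: Mon, 2047: Tue ✓, 2048: Thu, 2049: Fri, 2050: Sat, 2051: Sun, 2052: Tue ✓, 2053: Wed, 2054: Thu, 2055: Fri, 2056: Sun, 2057: Mon, 2058: Tue ✓, 2059: Wed, 2060: Fri, 2061: Sat, 2062: Sun, 2063: Mon, 2064: Wed, 2065: Thu, 2066: Fri, 2067: Sat, 2068: Mon, 2069: Tue ✓
Tuesdays: 2047, 2052, 2058, 2069.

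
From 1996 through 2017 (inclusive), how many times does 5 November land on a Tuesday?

3

Day of week of November 5 in each year:
1996: Tue ✓, 1997: Wed, 1998: Thu, 1999: Fri, 2000: Sun, 2001: Mon, 2002: Tue ✓, 2003: Wed, 2004: Fri, 2005: Sat, 2006: Sun, 2007: Mon, 2008: Wed, 2009: Thu, 2010: Fri, 2011: Sat, 2012: Mon, 2013: Tue ✓, 2014: Wed, 2015: Thu, 2016: Sat, 2017: Sun
Tuesdays: 1996, 2002, 2013.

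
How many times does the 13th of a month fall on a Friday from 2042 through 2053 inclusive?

Friday-the-13ths by year:
2042: Jun
2043: Feb, Mar, Nov
2044: May
2045: Jan, Oct
2046: Apr, Jul
2047: Sep, Dec
2048: Mar, Nov
2049: Aug
2050: May
2051: Jan, Oct
2052: Sep, Dec
2053: Jun

20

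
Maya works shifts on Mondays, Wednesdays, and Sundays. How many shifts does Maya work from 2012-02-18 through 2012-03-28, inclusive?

18

2012-02-18 is a Saturday.
From 2012-02-18 to 2012-03-28 is 40 days inclusive.
40 = 7 × 5 + 5, so there are 5 full weeks plus 5 extra days.
Each full week contributes 3 days from the set (Mon, Wed, Sun): 5 × 3 = 15.
The 5 extra days are Sat, Sun, Mon, Tue, Wed — 3 of them qualify.
Total: 15 + 3 = 18.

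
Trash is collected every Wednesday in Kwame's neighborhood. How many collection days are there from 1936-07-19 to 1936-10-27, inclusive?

1936-07-19 is a Sunday.
From 1936-07-19 to 1936-10-27 is 101 days inclusive.
101 = 7 × 14 + 3, so there are 14 full weeks plus 3 extra days.
Each full week contributes one Wednesday: 14 so far.
The 3 extra days are Sunday, Monday, Tuesday — none qualify.
Total: 14 + 0 = 14.

14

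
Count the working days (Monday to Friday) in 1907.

261 weekdays

Jan 1, 1907 is a Tuesday.
From Jan 1, 1907 to Dec 31, 1907 is 365 days inclusive.
365 = 7 × 52 + 1, so there are 52 full weeks plus 1 extra day.
Each full week contributes 5 weekdays (Mon–Fri): 52 × 5 = 260.
The 1 extra day is Tue — 1 of them qualifies.
Total: 260 + 1 = 261.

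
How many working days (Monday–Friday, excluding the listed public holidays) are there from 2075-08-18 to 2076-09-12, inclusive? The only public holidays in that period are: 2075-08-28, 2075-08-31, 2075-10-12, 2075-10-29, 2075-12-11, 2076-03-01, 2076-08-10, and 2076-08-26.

275 working days

2075-08-18 is a Sunday.
From 2075-08-18 to 2076-09-12 is 392 days inclusive.
392 = 7 × 56, so the span is exactly 56 full weeks.
Each full week contributes 5 weekdays (Mon–Fri): 56 × 5 = 280.
Holidays: 2075-08-28 (Wed); 2075-08-31 (Sat); 2075-10-12 (Sat); 2075-10-29 (Tue); 2075-12-11 (Wed); 2076-03-01 (Sun); 2076-08-10 (Mon); 2076-08-26 (Wed).
5 of the 8 holidays fall on weekdays; the rest are weekends and were already excluded.
Business days: 280 − 5 = 275.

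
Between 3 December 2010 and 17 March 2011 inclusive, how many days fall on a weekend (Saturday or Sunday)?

30

3 December 2010 is a Friday.
The range spans 105 days (inclusive of both endpoints).
105 = 7 × 15, so the span is exactly 15 full weeks.
Each full week contributes 2 weekend days (Sat, Sun): 15 × 2 = 30.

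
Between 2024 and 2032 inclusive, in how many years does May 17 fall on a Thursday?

Day of week of May 17 in each year:
2024: Fri, 2025: Sat, 2026: Sun, 2027: Mon, 2028: Wed, 2029: Thu ✓, 2030: Fri, 2031: Sat, 2032: Mon
Thursdays: 2029.

1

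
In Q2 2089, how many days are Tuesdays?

13

2089-04-01 is a Friday.
From 2089-04-01 to 2089-06-30 is 91 days inclusive.
91 = 7 × 13, so the span is exactly 13 full weeks.
Each full week contributes one Tuesday: 13 so far.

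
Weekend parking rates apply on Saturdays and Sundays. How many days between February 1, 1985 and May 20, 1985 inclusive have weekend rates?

February 1, 1985 is a Friday.
That's 109 days from start to end, counting both.
109 = 7 × 15 + 4, so there are 15 full weeks plus 4 extra days.
Each full week contributes 2 weekend days (Sat, Sun): 15 × 2 = 30.
The 4 extra days are Friday, Saturday, Sunday, Monday — 2 of them qualify.
Total: 30 + 2 = 32.

32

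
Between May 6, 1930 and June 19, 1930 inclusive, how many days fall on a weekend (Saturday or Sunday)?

May 6, 1930 is a Tuesday.
From May 6, 1930 to June 19, 1930 is 45 days inclusive.
45 = 7 × 6 + 3, so there are 6 full weeks plus 3 extra days.
Each full week contributes 2 weekend days (Sat, Sun): 6 × 2 = 12.
The 3 extra days are Tue, Wed, Thu — none qualify.
Total: 12 + 0 = 12.

12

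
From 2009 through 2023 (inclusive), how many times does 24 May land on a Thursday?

Day of week of May 24 in each year:
2009: Sun, 2010: Mon, 2011: Tue, 2012: Thu ✓, 2013: Fri, 2014: Sat, 2015: Sun, 2016: Tue, 2017: Wed, 2018: Thu ✓, 2019: Fri, 2020: Sun, 2021: Mon, 2022: Tue, 2023: Wed
Thursdays: 2012, 2018.

2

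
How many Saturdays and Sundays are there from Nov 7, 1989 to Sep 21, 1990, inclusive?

Nov 7, 1989 is a Tuesday.
From Nov 7, 1989 to Sep 21, 1990 is 319 days inclusive.
319 = 7 × 45 + 4, so there are 45 full weeks plus 4 extra days.
Each full week contributes 2 weekend days (Sat, Sun): 45 × 2 = 90.
The 4 extra days are Tuesday, Wednesday, Thursday, Friday — none qualify.
Total: 90 + 0 = 90.

90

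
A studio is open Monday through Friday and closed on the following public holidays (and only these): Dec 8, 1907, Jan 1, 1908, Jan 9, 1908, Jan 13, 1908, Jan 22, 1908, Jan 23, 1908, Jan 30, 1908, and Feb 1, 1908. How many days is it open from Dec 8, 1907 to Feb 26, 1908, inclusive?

Dec 8, 1907 is a Sunday.
From Dec 8, 1907 to Feb 26, 1908 is 81 days inclusive.
81 = 7 × 11 + 4, so there are 11 full weeks plus 4 extra days.
Each full week contributes 5 weekdays (Mon–Fri): 11 × 5 = 55.
The 4 extra days are Sun, Mon, Tue, Wed — 3 of them qualify.
Total: 55 + 3 = 58.
Holidays: Dec 8, 1907 (Sun); Jan 1, 1908 (Wed); Jan 9, 1908 (Thu); Jan 13, 1908 (Mon); Jan 22, 1908 (Wed); Jan 23, 1908 (Thu); Jan 30, 1908 (Thu); Feb 1, 1908 (Sat).
6 of the 8 holidays fall on weekdays; the rest are weekends and were already excluded.
Business days: 58 − 6 = 52.

52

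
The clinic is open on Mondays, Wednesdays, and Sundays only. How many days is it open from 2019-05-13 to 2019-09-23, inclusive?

58

2019-05-13 is a Monday.
From 2019-05-13 to 2019-09-23 is 134 days inclusive.
134 = 7 × 19 + 1, so there are 19 full weeks plus 1 extra day.
Each full week contributes 3 days from the set (Mon, Wed, Sun): 19 × 3 = 57.
The 1 extra day is Monday — 1 of them qualifies.
Total: 57 + 1 = 58.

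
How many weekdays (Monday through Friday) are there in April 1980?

22

Apr 1, 1980 is a Tuesday.
From Apr 1, 1980 to Apr 30, 1980 is 30 days inclusive.
30 = 7 × 4 + 2, so there are 4 full weeks plus 2 extra days.
Each full week contributes 5 weekdays (Mon–Fri): 4 × 5 = 20.
The 2 extra days are Tuesday, Wednesday — 2 of them qualify.
Total: 20 + 2 = 22.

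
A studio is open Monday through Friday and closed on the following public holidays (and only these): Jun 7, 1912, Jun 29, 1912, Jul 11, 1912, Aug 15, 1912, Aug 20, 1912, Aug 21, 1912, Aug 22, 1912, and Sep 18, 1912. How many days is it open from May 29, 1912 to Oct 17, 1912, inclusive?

95

May 29, 1912 is a Wednesday.
That's 142 days from start to end, counting both.
142 = 7 × 20 + 2, so there are 20 full weeks plus 2 extra days.
Each full week contributes 5 weekdays (Mon–Fri): 20 × 5 = 100.
The 2 extra days are Wednesday, Thursday — 2 of them qualify.
Total: 100 + 2 = 102.
Holidays: Jun 7, 1912 (Fri); Jun 29, 1912 (Sat); Jul 11, 1912 (Thu); Aug 15, 1912 (Thu); Aug 20, 1912 (Tue); Aug 21, 1912 (Wed); Aug 22, 1912 (Thu); Sep 18, 1912 (Wed).
7 of the 8 holidays fall on weekdays; the rest are weekends and were already excluded.
Business days: 102 − 7 = 95.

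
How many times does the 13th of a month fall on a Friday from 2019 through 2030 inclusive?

Friday-the-13ths by year:
2019: Sep, Dec
2020: Mar, Nov
2021: Aug
2022: May
2023: Jan, Oct
2024: Sep, Dec
2025: Jun
2026: Feb, Mar, Nov
2027: Aug
2028: Oct
2029: Apr, Jul
2030: Sep, Dec

20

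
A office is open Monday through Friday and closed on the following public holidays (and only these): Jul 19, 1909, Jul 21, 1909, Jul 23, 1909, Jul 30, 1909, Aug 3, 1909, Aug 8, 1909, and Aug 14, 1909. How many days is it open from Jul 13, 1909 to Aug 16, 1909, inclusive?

20

Jul 13, 1909 is a Tuesday.
From Jul 13, 1909 to Aug 16, 1909 is 35 days inclusive.
35 = 7 × 5, so the span is exactly 5 full weeks.
Each full week contributes 5 weekdays (Mon–Fri): 5 × 5 = 25.
Holidays: Jul 19, 1909 (Mon); Jul 21, 1909 (Wed); Jul 23, 1909 (Fri); Jul 30, 1909 (Fri); Aug 3, 1909 (Tue); Aug 8, 1909 (Sun); Aug 14, 1909 (Sat).
5 of the 7 holidays fall on weekdays; the rest are weekends and were already excluded.
Business days: 25 − 5 = 20.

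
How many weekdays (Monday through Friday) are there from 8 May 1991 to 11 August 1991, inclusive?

68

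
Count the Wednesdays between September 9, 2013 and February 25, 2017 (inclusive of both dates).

181 Wednesdays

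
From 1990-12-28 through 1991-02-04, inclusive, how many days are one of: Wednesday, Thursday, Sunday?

1990-12-28 is a Friday.
From 1990-12-28 to 1991-02-04 is 39 days inclusive.
39 = 7 × 5 + 4, so there are 5 full weeks plus 4 extra days.
Each full week contributes 3 days from the set (Wed, Thu, Sun): 5 × 3 = 15.
The 4 extra days are Fri, Sat, Sun, Mon — 1 of them qualifies.
Total: 15 + 1 = 16.

16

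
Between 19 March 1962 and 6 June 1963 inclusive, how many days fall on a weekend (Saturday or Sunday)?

19 March 1962 is a Monday.
The range spans 445 days (inclusive of both endpoints).
445 = 7 × 63 + 4, so there are 63 full weeks plus 4 extra days.
Each full week contributes 2 weekend days (Sat, Sun): 63 × 2 = 126.
The 4 extra days are Mon, Tue, Wed, Thu — none qualify.
Total: 126 + 0 = 126.

126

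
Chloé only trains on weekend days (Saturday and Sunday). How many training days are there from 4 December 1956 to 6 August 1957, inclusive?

4 December 1956 is a Tuesday.
The range spans 246 days (inclusive of both endpoints).
246 = 7 × 35 + 1, so there are 35 full weeks plus 1 extra day.
Each full week contributes 2 weekend days (Sat, Sun): 35 × 2 = 70.
The 1 extra day is Tue — none qualify.
Total: 70 + 0 = 70.

70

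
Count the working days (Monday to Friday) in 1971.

261 weekdays

1 January 1971 is a Friday.
From 1 January 1971 to 31 December 1971 is 365 days inclusive.
365 = 7 × 52 + 1, so there are 52 full weeks plus 1 extra day.
Each full week contributes 5 weekdays (Mon–Fri): 52 × 5 = 260.
The 1 extra day is Fri — 1 of them qualifies.
Total: 260 + 1 = 261.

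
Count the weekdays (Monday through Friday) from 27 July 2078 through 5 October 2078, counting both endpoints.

51 weekdays

27 July 2078 is a Wednesday.
From 27 July 2078 to 5 October 2078 is 71 days inclusive.
71 = 7 × 10 + 1, so there are 10 full weeks plus 1 extra day.
Each full week contributes 5 weekdays (Mon–Fri): 10 × 5 = 50.
The 1 extra day is Wednesday — 1 of them qualifies.
Total: 50 + 1 = 51.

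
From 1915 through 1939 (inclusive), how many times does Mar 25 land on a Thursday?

Day of week of March 25 in each year:
1915: Thu ✓, 1916: Sat, 1917: Sun, 1918: Mon, 1919: Tue, 1920: Thu ✓, 1921: Fri, 1922: Sat, 1923: Sun, 1924: Tue, 1925: Wed, 1926: Thu ✓, 1927: Fri, 1928: Sun, 1929: Mon, 1930: Tue, 1931: Wed, 1932: Fri, 1933: Sat, 1934: Sun, 1935: Mon, 1936: Wed, 1937: Thu ✓, 1938: Fri, 1939: Sat
Thursdays: 1915, 1920, 1926, 1937.

4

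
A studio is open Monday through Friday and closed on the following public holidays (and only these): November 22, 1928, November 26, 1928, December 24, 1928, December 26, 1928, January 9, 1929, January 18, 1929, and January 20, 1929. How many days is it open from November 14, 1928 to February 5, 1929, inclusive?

54 business days

November 14, 1928 is a Wednesday.
From November 14, 1928 to February 5, 1929 is 84 days inclusive.
84 = 7 × 12, so the span is exactly 12 full weeks.
Each full week contributes 5 weekdays (Mon–Fri): 12 × 5 = 60.
Holidays: November 22, 1928 (Thu); November 26, 1928 (Mon); December 24, 1928 (Mon); December 26, 1928 (Wed); January 9, 1929 (Wed); January 18, 1929 (Fri); January 20, 1929 (Sun).
6 of the 7 holidays fall on weekdays; the rest are weekends and were already excluded.
Business days: 60 − 6 = 54.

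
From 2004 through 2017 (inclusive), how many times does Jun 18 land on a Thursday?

2

Day of week of June 18 in each year:
2004: Fri, 2005: Sat, 2006: Sun, 2007: Mon, 2008: Wed, 2009: Thu ✓, 2010: Fri, 2011: Sat, 2012: Mon, 2013: Tue, 2014: Wed, 2015: Thu ✓, 2016: Sat, 2017: Sun
Thursdays: 2009, 2015.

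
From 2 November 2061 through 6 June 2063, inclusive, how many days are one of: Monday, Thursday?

2 November 2061 is a Wednesday.
The range spans 582 days (inclusive of both endpoints).
582 = 7 × 83 + 1, so there are 83 full weeks plus 1 extra day.
Each full week contributes 2 days from the set (Mon, Thu): 83 × 2 = 166.
The 1 extra day is Wednesday — none qualify.
Total: 166 + 0 = 166.

166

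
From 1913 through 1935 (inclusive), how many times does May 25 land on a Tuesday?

3

Day of week of May 25 in each year:
1913: Sun, 1914: Mon, 1915: Tue ✓, 1916: Thu, 1917: Fri, 1918: Sat, 1919: Sun, 1920: Tue ✓, 1921: Wed, 1922: Thu, 1923: Fri, 1924: Sun, 1925: Mon, 1926: Tue ✓, 1927: Wed, 1928: Fri, 1929: Sat, 1930: Sun, 1931: Mon, 1932: Wed, 1933: Thu, 1934: Fri, 1935: Sat
Tuesdays: 1915, 1920, 1926.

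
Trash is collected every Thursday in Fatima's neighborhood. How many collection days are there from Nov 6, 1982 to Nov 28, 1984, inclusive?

107

Nov 6, 1982 is a Saturday.
That's 754 days from start to end, counting both.
754 = 7 × 107 + 5, so there are 107 full weeks plus 5 extra days.
Each full week contributes one Thursday: 107 so far.
The 5 extra days are Saturday, Sunday, Monday, Tuesday, Wednesday — none qualify.
Total: 107 + 0 = 107.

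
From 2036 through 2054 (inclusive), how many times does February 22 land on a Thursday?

2

Day of week of February 22 in each year:
2036: Fri, 2037: Sun, 2038: Mon, 2039: Tue, 2040: Wed, 2041: Fri, 2042: Sat, 2043: Sun, 2044: Mon, 2045: Wed, 2046: Thu ✓, 2047: Fri, 2048: Sat, 2049: Mon, 2050: Tue, 2051: Wed, 2052: Thu ✓, 2053: Sat, 2054: Sun
Thursdays: 2046, 2052.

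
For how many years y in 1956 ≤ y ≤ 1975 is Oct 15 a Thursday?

3

Day of week of October 15 in each year:
1956: Mon, 1957: Tue, 1958: Wed, 1959: Thu ✓, 1960: Sat, 1961: Sun, 1962: Mon, 1963: Tue, 1964: Thu ✓, 1965: Fri, 1966: Sat, 1967: Sun, 1968: Tue, 1969: Wed, 1970: Thu ✓, 1971: Fri, 1972: Sun, 1973: Mon, 1974: Tue, 1975: Wed
Thursdays: 1959, 1964, 1970.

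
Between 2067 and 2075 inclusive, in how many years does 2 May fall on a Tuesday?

Day of week of May 2 in each year:
2067: Mon, 2068: Wed, 2069: Thu, 2070: Fri, 2071: Sat, 2072: Mon, 2073: Tue ✓, 2074: Wed, 2075: Thu
Tuesdays: 2073.

1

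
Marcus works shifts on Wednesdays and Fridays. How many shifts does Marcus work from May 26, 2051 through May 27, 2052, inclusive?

May 26, 2051 is a Friday.
The range spans 368 days (inclusive of both endpoints).
368 = 7 × 52 + 4, so there are 52 full weeks plus 4 extra days.
Each full week contributes 2 days from the set (Wed, Fri): 52 × 2 = 104.
The 4 extra days are Friday, Saturday, Sunday, Monday — 1 of them qualifies.
Total: 104 + 1 = 105.

105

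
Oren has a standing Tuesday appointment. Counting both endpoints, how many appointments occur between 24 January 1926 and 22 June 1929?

24 January 1926 is a Sunday.
From 24 January 1926 to 22 June 1929 is 1246 days inclusive.
1246 = 7 × 178, so the span is exactly 178 full weeks.
Each full week contributes one Tuesday: 178 so far.

178 Tuesdays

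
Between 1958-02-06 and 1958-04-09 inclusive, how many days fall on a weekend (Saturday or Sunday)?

1958-02-06 is a Thursday.
The range spans 63 days (inclusive of both endpoints).
63 = 7 × 9, so the span is exactly 9 full weeks.
Each full week contributes 2 weekend days (Sat, Sun): 9 × 2 = 18.
Total: 18.

18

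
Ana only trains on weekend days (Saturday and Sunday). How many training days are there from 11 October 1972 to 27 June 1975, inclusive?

282

11 October 1972 is a Wednesday.
From 11 October 1972 to 27 June 1975 is 990 days inclusive.
990 = 7 × 141 + 3, so there are 141 full weeks plus 3 extra days.
Each full week contributes 2 weekend days (Sat, Sun): 141 × 2 = 282.
The 3 extra days are Wednesday, Thursday, Friday — none qualify.
Total: 282 + 0 = 282.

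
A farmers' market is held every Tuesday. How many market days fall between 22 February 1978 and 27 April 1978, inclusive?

22 February 1978 is a Wednesday.
From 22 February 1978 to 27 April 1978 is 65 days inclusive.
65 = 7 × 9 + 2, so there are 9 full weeks plus 2 extra days.
Each full week contributes one Tuesday: 9 so far.
The 2 extra days are Wednesday, Thursday — none qualify.
Total: 9 + 0 = 9.

9 Tuesdays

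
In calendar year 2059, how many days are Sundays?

2059-01-01 is a Wednesday.
That's 365 days from start to end, counting both.
365 = 7 × 52 + 1, so there are 52 full weeks plus 1 extra day.
Each full week contributes one Sunday: 52 so far.
The 1 extra day is Wednesday — none qualify.
Total: 52 + 0 = 52.

52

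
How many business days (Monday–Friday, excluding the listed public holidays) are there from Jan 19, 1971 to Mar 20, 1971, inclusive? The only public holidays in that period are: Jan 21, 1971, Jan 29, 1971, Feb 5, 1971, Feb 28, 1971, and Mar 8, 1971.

40 business days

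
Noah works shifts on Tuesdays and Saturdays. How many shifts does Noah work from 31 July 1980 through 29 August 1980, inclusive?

31 July 1980 is a Thursday.
The range spans 30 days (inclusive of both endpoints).
30 = 7 × 4 + 2, so there are 4 full weeks plus 2 extra days.
Each full week contributes 2 days from the set (Tue, Sat): 4 × 2 = 8.
The 2 extra days are Thu, Fri — none qualify.
Total: 8 + 0 = 8.

8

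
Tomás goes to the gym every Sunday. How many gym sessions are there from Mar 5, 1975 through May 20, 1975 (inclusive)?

11 Sundays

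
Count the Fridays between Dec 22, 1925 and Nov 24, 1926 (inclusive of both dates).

48 Fridays

Dec 22, 1925 is a Tuesday.
The range spans 338 days (inclusive of both endpoints).
338 = 7 × 48 + 2, so there are 48 full weeks plus 2 extra days.
Each full week contributes one Friday: 48 so far.
The 2 extra days are Tue, Wed — none qualify.
Total: 48 + 0 = 48.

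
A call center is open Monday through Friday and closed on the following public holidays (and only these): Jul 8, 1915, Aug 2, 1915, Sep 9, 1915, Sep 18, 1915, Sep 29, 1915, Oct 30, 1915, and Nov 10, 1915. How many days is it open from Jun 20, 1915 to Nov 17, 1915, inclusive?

Jun 20, 1915 is a Sunday.
From Jun 20, 1915 to Nov 17, 1915 is 151 days inclusive.
151 = 7 × 21 + 4, so there are 21 full weeks plus 4 extra days.
Each full week contributes 5 weekdays (Mon–Fri): 21 × 5 = 105.
The 4 extra days are Sun, Mon, Tue, Wed — 3 of them qualify.
Total: 105 + 3 = 108.
Holidays: Jul 8, 1915 (Thu); Aug 2, 1915 (Mon); Sep 9, 1915 (Thu); Sep 18, 1915 (Sat); Sep 29, 1915 (Wed); Oct 30, 1915 (Sat); Nov 10, 1915 (Wed).
5 of the 7 holidays fall on weekdays; the rest are weekends and were already excluded.
Business days: 108 − 5 = 103.

103 business days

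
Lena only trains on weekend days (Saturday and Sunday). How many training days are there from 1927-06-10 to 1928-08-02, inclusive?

120

1927-06-10 is a Friday.
From 1927-06-10 to 1928-08-02 is 420 days inclusive.
420 = 7 × 60, so the span is exactly 60 full weeks.
Each full week contributes 2 weekend days (Sat, Sun): 60 × 2 = 120.
Total: 120.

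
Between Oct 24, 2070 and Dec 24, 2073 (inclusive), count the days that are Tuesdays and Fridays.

Oct 24, 2070 is a Friday.
From Oct 24, 2070 to Dec 24, 2073 is 1158 days inclusive.
1158 = 7 × 165 + 3, so there are 165 full weeks plus 3 extra days.
Each full week contributes 2 days from the set (Tue, Fri): 165 × 2 = 330.
The 3 extra days are Fri, Sat, Sun — 1 of them qualifies.
Total: 330 + 1 = 331.

331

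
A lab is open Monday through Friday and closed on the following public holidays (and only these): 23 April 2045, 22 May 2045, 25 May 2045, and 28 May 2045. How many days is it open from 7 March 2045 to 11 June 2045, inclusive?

7 March 2045 is a Tuesday.
From 7 March 2045 to 11 June 2045 is 97 days inclusive.
97 = 7 × 13 + 6, so there are 13 full weeks plus 6 extra days.
Each full week contributes 5 weekdays (Mon–Fri): 13 × 5 = 65.
The 6 extra days are Tuesday, Wednesday, Thursday, Friday, Saturday, Sunday — 4 of them qualify.
Total: 65 + 4 = 69.
Holidays: 23 April 2045 (Sun); 22 May 2045 (Mon); 25 May 2045 (Thu); 28 May 2045 (Sun).
2 of the 4 holidays fall on weekdays; the rest are weekends and were already excluded.
Business days: 69 − 2 = 67.

67 business days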